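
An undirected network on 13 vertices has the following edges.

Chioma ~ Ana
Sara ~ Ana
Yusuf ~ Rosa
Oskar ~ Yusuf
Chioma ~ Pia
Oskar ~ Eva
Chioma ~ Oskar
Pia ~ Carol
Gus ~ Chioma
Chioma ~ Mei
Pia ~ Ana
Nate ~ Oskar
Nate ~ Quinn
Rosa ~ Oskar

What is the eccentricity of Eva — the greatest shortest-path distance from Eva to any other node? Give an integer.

4

Distances from Eva: Ana:3, Carol:4, Chioma:2, Gus:3, Mei:3, Nate:2, Oskar:1, Pia:3, Quinn:3, Rosa:2, Sara:4, Yusuf:2.
The largest is 4 (to Carol and Sara), so the eccentricity of Eva is 4.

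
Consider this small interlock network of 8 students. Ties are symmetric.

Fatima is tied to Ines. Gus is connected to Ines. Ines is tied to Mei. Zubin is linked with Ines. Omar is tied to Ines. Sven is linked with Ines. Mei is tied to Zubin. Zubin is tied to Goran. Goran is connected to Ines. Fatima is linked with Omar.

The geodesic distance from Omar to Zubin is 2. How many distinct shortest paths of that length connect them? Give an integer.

1

The shortest distance is 2, and the only length-2 path is Omar–Ines–Zubin. So there is exactly 1 shortest path.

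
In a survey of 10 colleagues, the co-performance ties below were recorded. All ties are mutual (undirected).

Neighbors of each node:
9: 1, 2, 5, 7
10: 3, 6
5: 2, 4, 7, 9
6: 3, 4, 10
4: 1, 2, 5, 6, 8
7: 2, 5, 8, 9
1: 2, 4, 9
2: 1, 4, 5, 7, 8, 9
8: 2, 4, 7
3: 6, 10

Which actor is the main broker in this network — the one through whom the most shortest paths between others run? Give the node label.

Unnormalized betweenness of each node: 1:4/3, 2:29/6, 3:0, 4:115/6, 5:8/3, 6:14, 7:5/6, 8:4/3, 9:5/6, 10:0.
4 has the largest value, 115/6, making it the main broker — the node through which the most shortest paths run.

4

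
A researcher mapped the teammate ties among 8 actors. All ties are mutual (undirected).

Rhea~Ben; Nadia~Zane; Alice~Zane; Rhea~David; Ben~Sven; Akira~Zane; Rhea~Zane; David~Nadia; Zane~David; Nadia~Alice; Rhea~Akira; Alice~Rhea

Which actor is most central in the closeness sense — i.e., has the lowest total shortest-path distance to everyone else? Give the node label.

Farness (sum of distances to all others) for each node — Akira:13, Alice:12, Ben:13, David:12, Nadia:14, Rhea:9, Sven:19, Zane:10.
The smallest farness is 9, for Rhea, so Rhea has the highest closeness.

Rhea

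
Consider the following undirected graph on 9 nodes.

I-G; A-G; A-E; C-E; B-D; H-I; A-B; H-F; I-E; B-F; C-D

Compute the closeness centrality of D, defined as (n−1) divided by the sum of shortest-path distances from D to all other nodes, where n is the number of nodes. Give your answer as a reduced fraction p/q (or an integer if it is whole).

8/17

Distances from D: A:2, B:1, C:1, E:2, F:2, G:3, H:3, I:3. Sum = 17.
n = 9, so closeness = 8/17.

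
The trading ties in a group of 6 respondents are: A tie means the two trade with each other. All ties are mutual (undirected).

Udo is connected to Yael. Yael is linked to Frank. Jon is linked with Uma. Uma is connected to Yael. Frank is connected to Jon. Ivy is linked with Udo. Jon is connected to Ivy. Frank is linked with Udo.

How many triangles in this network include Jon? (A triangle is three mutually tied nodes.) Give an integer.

0

Jon's neighbors are Frank, Ivy, and Uma, but none of them are tied to each other, so no triangle contains Jon.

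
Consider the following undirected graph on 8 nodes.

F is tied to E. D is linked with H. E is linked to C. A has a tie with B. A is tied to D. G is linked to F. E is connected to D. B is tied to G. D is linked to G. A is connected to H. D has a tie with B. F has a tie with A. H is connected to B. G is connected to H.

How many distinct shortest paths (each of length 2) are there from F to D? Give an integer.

3

The shortest distance is 2. The length-2 paths are: F–E–D; F–A–D; F–G–D.
That gives 3 distinct shortest paths.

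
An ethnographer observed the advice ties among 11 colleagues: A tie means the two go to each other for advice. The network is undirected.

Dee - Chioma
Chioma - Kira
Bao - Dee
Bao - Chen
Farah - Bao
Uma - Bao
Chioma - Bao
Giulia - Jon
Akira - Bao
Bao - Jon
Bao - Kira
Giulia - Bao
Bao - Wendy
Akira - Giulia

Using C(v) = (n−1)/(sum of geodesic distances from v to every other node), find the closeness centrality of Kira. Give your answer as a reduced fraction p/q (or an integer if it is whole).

5/9

Distances from Kira: Akira:2, Bao:1, Chen:2, Chioma:1, Dee:2, Farah:2, Giulia:2, Jon:2, Uma:2, Wendy:2. Sum = 18.
n = 11, so closeness = 10/18 = 5/9.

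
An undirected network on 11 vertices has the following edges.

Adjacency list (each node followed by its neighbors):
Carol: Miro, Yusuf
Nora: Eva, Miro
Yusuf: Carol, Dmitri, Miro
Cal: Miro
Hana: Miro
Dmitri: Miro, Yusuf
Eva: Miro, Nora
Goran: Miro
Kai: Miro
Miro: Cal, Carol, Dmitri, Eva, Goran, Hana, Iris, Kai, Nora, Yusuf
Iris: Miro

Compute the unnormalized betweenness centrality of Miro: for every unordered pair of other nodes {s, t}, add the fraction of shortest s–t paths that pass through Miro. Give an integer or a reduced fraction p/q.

83/2

Pairs whose geodesics pass through Miro — Nora–Cal: 1; Nora–Dmitri: 1; Nora–Carol: 1; Nora–Hana: 1; Nora–Iris: 1; Nora–Yusuf: 1; Nora–Kai: 1; Nora–Goran: 1; Cal–Eva: 1; Cal–Dmitri: 1; Cal–Carol: 1; Cal–Hana: 1; Cal–Iris: 1; Cal–Yusuf: 1 … (+28 more pairs).
All other pairs contribute 0.
Summing the contributions gives betweenness(Miro) = 83/2.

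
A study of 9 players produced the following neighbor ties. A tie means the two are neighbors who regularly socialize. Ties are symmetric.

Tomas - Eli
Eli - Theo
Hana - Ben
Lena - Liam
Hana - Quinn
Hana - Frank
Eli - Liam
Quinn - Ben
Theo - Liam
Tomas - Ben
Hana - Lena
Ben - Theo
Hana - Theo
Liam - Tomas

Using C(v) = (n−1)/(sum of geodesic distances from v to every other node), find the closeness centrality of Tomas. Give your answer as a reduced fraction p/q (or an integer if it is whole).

Distances from Tomas: Ben:1, Eli:1, Frank:3, Hana:2, Lena:2, Liam:1, Quinn:2, Theo:2. Sum = 14.
n = 9, so closeness = 8/14 = 4/7.

4/7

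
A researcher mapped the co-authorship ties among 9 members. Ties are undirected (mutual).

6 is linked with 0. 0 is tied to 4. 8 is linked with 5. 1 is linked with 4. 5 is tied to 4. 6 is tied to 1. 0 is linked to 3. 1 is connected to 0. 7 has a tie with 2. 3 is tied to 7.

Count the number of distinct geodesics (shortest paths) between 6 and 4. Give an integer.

The shortest distance is 2. The length-2 paths are: 6–0–4; 6–1–4.
That gives 2 distinct shortest paths.

2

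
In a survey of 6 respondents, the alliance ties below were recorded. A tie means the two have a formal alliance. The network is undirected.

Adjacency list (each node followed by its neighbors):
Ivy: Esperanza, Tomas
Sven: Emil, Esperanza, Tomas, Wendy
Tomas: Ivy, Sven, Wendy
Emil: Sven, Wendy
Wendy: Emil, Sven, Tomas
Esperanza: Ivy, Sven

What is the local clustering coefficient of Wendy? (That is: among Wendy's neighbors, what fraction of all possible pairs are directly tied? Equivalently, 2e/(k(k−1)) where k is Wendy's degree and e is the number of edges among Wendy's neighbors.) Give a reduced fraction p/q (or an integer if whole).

2/3

Wendy's neighbors: Emil, Sven, and Tomas (k = 3).
Possible neighbor pairs: C(3,2) = 3. Edges among them: Emil–Sven, Sven–Tomas → e = 2.
Clustering(Wendy) = 2/3.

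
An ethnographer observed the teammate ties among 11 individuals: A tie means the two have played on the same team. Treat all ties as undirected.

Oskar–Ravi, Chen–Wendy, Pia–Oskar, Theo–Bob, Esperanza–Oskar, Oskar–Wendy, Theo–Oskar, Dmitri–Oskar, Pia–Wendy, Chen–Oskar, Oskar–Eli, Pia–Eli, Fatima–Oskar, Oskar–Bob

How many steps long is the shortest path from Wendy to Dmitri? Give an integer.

2

One shortest route is Wendy – Oskar – Dmitri, which uses 2 edges, and Wendy and Dmitri are not directly tied, so nothing shorter exists. So d(Wendy,Dmitri) = 2.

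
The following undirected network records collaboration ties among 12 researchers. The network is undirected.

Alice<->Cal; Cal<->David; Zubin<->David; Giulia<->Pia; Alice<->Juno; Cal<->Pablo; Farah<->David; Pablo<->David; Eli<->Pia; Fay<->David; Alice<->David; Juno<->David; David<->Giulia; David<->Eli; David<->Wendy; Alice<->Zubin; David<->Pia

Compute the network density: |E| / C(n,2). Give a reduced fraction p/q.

There are 17 edges and 12 nodes, so the maximum possible is C(12,2) = 66.
Density = 17/66.

17/66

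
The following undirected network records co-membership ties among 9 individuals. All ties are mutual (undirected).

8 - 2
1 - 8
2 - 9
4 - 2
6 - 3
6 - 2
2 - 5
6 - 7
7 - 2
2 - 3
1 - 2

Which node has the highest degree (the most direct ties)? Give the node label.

Degrees — 1:2, 2:8, 3:2, 4:1, 5:1, 6:3, 7:2, 8:2, 9:1.
The maximum is 8, attained only by 2.

2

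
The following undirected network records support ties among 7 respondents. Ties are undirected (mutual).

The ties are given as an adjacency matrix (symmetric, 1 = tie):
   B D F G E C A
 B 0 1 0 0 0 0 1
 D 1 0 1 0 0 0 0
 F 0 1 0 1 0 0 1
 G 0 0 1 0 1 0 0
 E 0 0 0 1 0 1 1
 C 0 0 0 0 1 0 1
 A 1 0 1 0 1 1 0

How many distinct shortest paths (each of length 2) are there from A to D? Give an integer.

The shortest distance is 2. The length-2 paths are: A–B–D; A–F–D.
That gives 2 distinct shortest paths.

2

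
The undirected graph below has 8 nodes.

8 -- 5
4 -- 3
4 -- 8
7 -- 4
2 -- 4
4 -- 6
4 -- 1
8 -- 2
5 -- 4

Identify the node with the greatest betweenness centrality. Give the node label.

Unnormalized betweenness of each node: 1:0, 2:0, 3:0, 4:37/2, 5:0, 6:0, 7:0, 8:1/2.
4 has the largest value, 37/2, making it the main broker — the node through which the most shortest paths run.

4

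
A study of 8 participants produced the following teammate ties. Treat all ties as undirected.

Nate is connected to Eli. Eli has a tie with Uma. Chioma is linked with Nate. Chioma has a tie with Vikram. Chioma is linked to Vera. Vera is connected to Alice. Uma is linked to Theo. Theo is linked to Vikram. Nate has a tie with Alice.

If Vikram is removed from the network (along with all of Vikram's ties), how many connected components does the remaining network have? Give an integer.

1

Vikram's neighbors (Chioma and Theo) remain reachable from one another through other ties, so the rest of the network stays in one piece.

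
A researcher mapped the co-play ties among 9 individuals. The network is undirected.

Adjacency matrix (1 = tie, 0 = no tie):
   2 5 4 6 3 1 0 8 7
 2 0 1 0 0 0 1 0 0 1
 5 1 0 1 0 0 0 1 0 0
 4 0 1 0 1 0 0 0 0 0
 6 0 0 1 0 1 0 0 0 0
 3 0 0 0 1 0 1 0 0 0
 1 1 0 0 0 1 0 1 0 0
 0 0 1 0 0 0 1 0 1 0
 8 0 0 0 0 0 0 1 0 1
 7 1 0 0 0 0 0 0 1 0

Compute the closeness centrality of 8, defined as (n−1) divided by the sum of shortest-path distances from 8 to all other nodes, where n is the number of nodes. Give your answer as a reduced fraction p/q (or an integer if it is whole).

4/9

Distances from 8: 0:1, 1:2, 2:2, 3:3, 4:3, 5:2, 6:4, 7:1. Sum = 18.
n = 9, so closeness = 8/18 = 4/9.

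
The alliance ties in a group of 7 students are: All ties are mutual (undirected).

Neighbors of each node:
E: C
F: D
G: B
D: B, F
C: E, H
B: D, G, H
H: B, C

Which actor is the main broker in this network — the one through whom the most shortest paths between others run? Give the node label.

Unnormalized betweenness of each node: B:11, C:5, D:5, E:0, F:0, G:0, H:8.
B has the largest value, 11, making it the main broker — the node through which the most shortest paths run.

B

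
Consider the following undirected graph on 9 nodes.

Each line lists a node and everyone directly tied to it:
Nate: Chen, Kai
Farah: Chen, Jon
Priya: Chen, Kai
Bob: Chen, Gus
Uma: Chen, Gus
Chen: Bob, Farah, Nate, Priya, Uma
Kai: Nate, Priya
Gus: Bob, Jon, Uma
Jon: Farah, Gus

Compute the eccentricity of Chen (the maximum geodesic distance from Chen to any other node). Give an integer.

2

Distances from Chen: Bob:1, Farah:1, Gus:2, Jon:2, Kai:2, Nate:1, Priya:1, Uma:1.
The largest is 2 (to Kai, Jon, and Gus), so the eccentricity of Chen is 2.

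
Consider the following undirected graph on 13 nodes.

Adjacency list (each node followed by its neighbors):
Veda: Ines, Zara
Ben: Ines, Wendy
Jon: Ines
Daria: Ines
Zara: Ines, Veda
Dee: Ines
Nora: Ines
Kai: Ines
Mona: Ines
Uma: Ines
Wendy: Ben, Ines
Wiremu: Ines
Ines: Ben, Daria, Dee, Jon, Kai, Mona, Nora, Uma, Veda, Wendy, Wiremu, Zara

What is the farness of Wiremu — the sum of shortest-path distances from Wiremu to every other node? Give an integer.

23

Distances from Wiremu: Ben:2, Daria:2, Dee:2, Ines:1, Jon:2, Kai:2, Mona:2, Nora:2, Uma:2, Veda:2, Wendy:2, Zara:2.
Sum = 2 + 2 + 2 + 1 + 2 + 2 + 2 + 2 + 2 + 2 + 2 + 2 = 23.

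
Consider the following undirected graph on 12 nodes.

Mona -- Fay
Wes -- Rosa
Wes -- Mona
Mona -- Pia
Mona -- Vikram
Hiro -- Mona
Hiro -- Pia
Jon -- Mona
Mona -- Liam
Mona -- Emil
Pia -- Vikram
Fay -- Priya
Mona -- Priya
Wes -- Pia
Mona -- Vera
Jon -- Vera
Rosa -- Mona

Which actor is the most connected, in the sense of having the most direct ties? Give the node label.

Mona

Degrees — Emil:1, Fay:2, Hiro:2, Jon:2, Liam:1, Mona:11, Pia:4, Priya:2, Rosa:2, Vera:2, Vikram:2, Wes:3.
The maximum is 11, attained only by Mona.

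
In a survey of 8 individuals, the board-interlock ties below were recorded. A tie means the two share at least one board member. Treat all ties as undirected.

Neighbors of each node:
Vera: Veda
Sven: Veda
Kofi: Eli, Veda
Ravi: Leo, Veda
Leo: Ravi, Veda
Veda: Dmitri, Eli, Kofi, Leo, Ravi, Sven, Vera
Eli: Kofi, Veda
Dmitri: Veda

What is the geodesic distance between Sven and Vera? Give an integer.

2

One shortest route is Sven – Veda – Vera, which uses 2 edges, and Sven and Vera are not directly tied, so nothing shorter exists. So d(Sven,Vera) = 2.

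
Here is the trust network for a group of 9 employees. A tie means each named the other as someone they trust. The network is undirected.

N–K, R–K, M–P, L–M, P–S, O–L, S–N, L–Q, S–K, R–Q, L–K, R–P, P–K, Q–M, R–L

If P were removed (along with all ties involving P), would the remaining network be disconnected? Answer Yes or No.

No

Even without P, every remaining node can still reach every other (the residual graph is connected), so P is not a cut vertex.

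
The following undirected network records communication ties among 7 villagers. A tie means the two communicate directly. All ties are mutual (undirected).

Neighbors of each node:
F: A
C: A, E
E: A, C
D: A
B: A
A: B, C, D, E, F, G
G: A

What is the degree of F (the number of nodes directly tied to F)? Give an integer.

1

F is directly tied to A. That is 1 neighbor, so the degree of F is 1.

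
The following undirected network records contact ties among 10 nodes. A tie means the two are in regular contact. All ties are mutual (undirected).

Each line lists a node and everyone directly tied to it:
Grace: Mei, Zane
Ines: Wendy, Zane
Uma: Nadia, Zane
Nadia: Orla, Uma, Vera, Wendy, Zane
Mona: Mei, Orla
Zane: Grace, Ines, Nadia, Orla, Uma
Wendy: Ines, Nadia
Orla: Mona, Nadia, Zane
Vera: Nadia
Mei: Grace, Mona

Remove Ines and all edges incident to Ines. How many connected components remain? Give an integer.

Ines's neighbors (Wendy and Zane) remain reachable from one another through other ties, so the rest of the network stays in one piece.

1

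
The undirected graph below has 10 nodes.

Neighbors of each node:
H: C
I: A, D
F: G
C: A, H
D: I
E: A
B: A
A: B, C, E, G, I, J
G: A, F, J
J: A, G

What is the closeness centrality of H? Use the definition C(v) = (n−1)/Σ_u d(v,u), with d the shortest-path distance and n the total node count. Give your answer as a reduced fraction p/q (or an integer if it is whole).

Distances from H: A:2, B:3, C:1, D:4, E:3, F:4, G:3, I:3, J:3. Sum = 26.
n = 10, so closeness = 9/26.

9/26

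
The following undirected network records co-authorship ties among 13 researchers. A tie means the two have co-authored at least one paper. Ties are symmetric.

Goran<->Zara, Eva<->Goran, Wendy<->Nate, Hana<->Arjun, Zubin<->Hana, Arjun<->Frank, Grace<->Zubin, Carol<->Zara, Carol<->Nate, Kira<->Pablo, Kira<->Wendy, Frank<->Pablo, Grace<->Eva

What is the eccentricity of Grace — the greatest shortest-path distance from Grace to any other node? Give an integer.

6

Distances from Grace: Arjun:3, Carol:4, Eva:1, Frank:4, Goran:2, Hana:2, Kira:6, Nate:5, Pablo:5, Wendy:6, Zara:3, Zubin:1.
The largest is 6 (to Kira and Wendy), so the eccentricity of Grace is 6.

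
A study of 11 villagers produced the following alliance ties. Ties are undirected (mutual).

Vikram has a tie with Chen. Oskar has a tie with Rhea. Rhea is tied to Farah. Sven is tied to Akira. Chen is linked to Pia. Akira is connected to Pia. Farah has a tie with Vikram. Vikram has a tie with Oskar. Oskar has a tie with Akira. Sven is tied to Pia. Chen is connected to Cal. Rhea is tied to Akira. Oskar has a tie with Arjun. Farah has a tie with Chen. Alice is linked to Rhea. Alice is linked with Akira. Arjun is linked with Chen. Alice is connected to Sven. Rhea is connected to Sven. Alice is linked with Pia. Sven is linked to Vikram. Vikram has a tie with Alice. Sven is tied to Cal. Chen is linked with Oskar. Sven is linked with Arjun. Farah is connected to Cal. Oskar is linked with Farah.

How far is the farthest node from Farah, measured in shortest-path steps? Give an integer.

2

Distances from Farah: Akira:2, Alice:2, Arjun:2, Cal:1, Chen:1, Oskar:1, Pia:2, Rhea:1, Sven:2, Vikram:1.
The largest is 2 (to Arjun, Pia, Sven, Akira, and Alice), so the eccentricity of Farah is 2.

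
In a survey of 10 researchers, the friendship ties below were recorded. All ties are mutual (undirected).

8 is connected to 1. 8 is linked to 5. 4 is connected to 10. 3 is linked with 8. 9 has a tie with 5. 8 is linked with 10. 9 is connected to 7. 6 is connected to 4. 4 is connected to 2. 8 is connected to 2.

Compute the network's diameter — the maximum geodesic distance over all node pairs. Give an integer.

Eccentricity of each node (its greatest distance to any other): 1:4, 2:4, 3:4, 4:5, 5:4, 6:6, 7:6, 8:3, 9:5, 10:4.
The maximum eccentricity is 6, realized for instance by the pair 7–6 via 7 – 9 – 5 – 8 – 10 – 4 – 6. So the diameter is 6.

6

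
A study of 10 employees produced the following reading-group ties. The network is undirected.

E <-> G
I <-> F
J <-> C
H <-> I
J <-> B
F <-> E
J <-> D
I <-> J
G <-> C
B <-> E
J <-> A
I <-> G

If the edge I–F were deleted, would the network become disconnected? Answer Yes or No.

Even without that edge, I still reaches F via I – G – E – F, so the network stays connected. Not a bridge.

No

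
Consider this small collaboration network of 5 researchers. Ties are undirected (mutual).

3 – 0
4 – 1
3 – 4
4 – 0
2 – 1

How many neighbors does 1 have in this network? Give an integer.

2

1 is directly tied to 2 and 4. That is 2 neighbors, so the degree of 1 is 2.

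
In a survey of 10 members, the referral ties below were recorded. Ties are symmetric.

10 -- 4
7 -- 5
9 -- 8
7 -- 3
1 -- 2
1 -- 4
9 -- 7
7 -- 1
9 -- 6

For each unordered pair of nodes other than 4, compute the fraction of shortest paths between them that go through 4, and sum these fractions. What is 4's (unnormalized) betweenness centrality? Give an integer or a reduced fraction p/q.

8

Pairs whose geodesics pass through 4 — 8–10: 1; 10–6: 1; 10–3: 1; 10–1: 1; 10–7: 1; 10–9: 1; 10–2: 1; 10–5: 1.
All other pairs contribute 0.
Summing the contributions gives betweenness(4) = 8.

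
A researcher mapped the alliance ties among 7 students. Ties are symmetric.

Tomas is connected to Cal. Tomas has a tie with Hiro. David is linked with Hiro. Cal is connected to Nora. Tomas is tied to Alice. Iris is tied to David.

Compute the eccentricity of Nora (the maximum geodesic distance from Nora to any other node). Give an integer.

Distances from Nora: Alice:3, Cal:1, David:4, Hiro:3, Iris:5, Tomas:2.
The largest is 5 (to Iris), so the eccentricity of Nora is 5.

5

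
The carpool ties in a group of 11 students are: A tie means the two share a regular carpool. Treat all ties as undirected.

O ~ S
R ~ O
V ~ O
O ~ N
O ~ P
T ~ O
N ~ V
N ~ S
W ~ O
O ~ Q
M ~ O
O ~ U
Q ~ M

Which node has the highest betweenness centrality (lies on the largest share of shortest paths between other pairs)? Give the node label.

Unnormalized betweenness of each node: M:0, N:1/2, O:83/2, P:0, Q:0, R:0, S:0, T:0, U:0, V:0, W:0.
O has the largest value, 83/2, making it the main broker — the node through which the most shortest paths run.

O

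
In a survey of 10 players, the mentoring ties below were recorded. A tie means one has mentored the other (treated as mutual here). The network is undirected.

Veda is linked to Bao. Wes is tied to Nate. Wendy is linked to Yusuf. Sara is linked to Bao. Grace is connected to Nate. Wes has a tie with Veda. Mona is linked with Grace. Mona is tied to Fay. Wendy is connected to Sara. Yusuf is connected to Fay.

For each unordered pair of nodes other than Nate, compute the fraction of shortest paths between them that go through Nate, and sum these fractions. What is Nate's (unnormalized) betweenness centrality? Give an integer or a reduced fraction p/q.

Pairs whose geodesics pass through Nate — Yusuf–Wes: 1/2; Sara–Grace: 1/2; Bao–Grace: 1; Bao–Mona: 1/2; Veda–Grace: 1; Veda–Mona: 1; Veda–Fay: 1/2; Wes–Grace: 1; Wes–Mona: 1; Wes–Fay: 1.
All other pairs contribute 0.
Summing the contributions gives betweenness(Nate) = 8.

8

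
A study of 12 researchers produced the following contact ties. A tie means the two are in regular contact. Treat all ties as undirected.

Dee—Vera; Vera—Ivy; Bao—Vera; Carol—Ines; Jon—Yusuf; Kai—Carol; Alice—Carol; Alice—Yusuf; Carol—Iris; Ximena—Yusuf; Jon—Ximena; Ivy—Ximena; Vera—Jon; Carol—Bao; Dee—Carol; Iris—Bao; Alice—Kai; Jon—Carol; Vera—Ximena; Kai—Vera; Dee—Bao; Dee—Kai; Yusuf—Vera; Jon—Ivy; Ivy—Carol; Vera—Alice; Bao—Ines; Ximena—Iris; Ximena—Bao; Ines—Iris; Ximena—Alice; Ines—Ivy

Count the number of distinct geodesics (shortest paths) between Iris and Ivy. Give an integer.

The shortest distance is 2. The length-2 paths are: Iris–Ines–Ivy; Iris–Carol–Ivy; Iris–Ximena–Ivy.
That gives 3 distinct shortest paths.

3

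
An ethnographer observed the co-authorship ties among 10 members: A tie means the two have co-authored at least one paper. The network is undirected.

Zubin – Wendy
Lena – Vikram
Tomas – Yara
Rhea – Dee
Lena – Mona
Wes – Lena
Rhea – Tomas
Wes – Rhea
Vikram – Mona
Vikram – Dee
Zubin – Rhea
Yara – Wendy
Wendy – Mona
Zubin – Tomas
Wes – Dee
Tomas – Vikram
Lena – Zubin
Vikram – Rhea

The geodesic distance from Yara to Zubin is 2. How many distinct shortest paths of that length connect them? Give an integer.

The shortest distance is 2. The length-2 paths are: Yara–Wendy–Zubin; Yara–Tomas–Zubin.
That gives 2 distinct shortest paths.

2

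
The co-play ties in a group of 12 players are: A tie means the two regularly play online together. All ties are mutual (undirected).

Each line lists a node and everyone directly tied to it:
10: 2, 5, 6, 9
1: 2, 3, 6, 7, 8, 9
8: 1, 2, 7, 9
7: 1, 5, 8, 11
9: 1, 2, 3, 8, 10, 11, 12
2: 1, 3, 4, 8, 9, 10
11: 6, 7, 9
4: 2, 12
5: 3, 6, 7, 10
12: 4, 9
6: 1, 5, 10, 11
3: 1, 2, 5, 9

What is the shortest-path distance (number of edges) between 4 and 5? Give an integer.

3

One shortest route is 4 – 2 – 10 – 5, which uses 3 edges, and at distance 2 from 4 we only reach {1, 3, 8, 9, 10}, which does not include 5. So d(4,5) = 3.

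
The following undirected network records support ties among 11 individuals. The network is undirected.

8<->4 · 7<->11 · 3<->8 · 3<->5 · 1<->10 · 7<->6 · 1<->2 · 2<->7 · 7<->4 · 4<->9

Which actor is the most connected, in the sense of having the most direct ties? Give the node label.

Degrees — 1:2, 2:2, 3:2, 4:3, 5:1, 6:1, 7:4, 8:2, 9:1, 10:1, 11:1.
The maximum is 4, attained only by 7.

7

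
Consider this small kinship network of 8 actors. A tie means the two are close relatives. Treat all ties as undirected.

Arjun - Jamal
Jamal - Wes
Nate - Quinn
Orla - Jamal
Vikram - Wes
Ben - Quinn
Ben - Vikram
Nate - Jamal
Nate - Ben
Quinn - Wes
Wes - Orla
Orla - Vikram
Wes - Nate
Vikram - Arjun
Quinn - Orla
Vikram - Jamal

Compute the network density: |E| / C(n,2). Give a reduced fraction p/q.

There are 16 edges and 8 nodes, so the maximum possible is C(8,2) = 28.
Density = 16/28 = 4/7.

4/7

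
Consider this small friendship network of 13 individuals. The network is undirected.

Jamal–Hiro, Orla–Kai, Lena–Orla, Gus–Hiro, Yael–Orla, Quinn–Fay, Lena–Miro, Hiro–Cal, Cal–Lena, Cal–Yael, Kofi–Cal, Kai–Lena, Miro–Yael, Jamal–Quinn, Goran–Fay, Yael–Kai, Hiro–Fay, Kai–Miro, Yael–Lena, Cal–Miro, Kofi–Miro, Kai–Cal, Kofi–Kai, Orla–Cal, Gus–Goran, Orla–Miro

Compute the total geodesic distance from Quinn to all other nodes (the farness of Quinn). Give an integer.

36

Distances from Quinn: Cal:3, Fay:1, Goran:2, Gus:3, Hiro:2, Jamal:1, Kai:4, Kofi:4, Lena:4, Miro:4, Orla:4, Yael:4.
Sum = 3 + 1 + 2 + 3 + 2 + 1 + 4 + 4 + 4 + 4 + 4 + 4 = 36.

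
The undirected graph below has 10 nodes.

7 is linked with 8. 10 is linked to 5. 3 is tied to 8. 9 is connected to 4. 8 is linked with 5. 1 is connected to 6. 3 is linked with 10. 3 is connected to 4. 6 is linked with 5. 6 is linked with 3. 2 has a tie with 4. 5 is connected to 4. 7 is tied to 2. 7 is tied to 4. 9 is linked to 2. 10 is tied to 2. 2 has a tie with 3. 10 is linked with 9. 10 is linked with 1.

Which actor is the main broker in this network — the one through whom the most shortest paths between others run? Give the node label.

10

Unnormalized betweenness of each node: 1:1/2, 2:593/140, 3:879/140, 4:571/140, 5:1793/420, 6:25/12, 7:47/42, 8:89/60, 9:5/12, 10:211/28.
10 has the largest value, 211/28, making it the main broker — the node through which the most shortest paths run.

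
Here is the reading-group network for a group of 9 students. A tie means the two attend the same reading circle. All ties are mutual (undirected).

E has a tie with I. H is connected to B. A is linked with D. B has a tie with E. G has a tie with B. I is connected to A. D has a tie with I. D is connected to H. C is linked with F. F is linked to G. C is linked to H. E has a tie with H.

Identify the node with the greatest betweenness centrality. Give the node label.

H

Unnormalized betweenness of each node: A:0, B:35/6, C:25/6, D:16/3, E:14/3, F:1, G:11/6, H:35/3, I:5/2.
H has the largest value, 35/3, making it the main broker — the node through which the most shortest paths run.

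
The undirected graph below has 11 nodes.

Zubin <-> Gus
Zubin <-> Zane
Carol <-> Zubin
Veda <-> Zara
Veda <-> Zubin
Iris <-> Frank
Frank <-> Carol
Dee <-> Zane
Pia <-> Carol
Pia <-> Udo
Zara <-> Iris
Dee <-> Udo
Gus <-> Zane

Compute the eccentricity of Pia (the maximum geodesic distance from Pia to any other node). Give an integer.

4

Distances from Pia: Carol:1, Dee:2, Frank:2, Gus:3, Iris:3, Udo:1, Veda:3, Zane:3, Zara:4, Zubin:2.
The largest is 4 (to Zara), so the eccentricity of Pia is 4.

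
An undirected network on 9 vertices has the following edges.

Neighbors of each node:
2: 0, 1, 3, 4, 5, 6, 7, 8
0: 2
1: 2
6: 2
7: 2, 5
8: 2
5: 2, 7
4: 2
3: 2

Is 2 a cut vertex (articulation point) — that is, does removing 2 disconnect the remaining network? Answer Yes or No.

Removing 2 leaves {8} with no path to {3}, so the network splits into 7 components. 2 is a cut vertex.

Yes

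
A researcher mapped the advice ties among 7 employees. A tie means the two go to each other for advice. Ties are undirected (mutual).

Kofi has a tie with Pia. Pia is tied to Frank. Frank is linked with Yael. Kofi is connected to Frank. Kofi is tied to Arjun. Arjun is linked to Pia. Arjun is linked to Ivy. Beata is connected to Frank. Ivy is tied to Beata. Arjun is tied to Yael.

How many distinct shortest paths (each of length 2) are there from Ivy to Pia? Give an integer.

1

The shortest distance is 2, and the only length-2 path is Ivy–Arjun–Pia. So there is exactly 1 shortest path.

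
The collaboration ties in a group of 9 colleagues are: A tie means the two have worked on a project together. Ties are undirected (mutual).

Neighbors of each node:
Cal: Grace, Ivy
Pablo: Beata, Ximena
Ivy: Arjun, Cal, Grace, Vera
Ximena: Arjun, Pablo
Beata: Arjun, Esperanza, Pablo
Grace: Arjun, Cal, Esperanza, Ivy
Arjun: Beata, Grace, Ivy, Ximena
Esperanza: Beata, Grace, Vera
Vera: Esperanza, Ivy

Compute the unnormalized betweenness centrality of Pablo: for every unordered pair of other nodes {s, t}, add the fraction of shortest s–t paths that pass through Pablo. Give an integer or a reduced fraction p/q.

5/6

Pairs whose geodesics pass through Pablo — Esperanza–Ximena: 1/3; Beata–Ximena: 1/2.
All other pairs contribute 0.
Summing the contributions gives betweenness(Pablo) = 5/6.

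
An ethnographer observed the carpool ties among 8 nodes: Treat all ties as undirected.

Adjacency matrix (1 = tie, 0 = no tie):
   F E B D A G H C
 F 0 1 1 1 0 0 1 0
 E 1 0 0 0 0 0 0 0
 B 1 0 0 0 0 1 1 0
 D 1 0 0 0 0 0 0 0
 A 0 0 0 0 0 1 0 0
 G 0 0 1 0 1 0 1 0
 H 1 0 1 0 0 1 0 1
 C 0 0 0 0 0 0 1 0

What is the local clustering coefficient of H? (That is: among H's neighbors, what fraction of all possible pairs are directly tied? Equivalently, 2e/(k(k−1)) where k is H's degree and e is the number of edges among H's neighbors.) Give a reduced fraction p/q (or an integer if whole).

H's neighbors: B, C, F, and G (k = 4).
Possible neighbor pairs: C(4,2) = 6. Edges among them: B–F, B–G → e = 2.
Clustering(H) = 2/6 = 1/3.

1/3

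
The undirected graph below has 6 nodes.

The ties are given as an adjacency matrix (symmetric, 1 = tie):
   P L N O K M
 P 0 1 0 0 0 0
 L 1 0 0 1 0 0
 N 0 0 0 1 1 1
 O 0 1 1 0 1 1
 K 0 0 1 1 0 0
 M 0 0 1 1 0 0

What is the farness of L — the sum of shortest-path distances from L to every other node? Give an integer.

8

Distances from L: K:2, M:2, N:2, O:1, P:1.
Sum = 2 + 2 + 2 + 1 + 1 = 8.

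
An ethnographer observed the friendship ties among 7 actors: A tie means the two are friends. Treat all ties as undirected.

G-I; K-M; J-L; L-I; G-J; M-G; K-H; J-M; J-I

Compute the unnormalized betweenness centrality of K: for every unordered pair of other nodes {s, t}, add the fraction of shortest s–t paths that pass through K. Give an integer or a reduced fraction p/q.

Pairs whose geodesics pass through K — L–H: 1; M–H: 1; H–I: 2/2; H–J: 1; H–G: 1.
All other pairs contribute 0.
Summing the contributions gives betweenness(K) = 5.

5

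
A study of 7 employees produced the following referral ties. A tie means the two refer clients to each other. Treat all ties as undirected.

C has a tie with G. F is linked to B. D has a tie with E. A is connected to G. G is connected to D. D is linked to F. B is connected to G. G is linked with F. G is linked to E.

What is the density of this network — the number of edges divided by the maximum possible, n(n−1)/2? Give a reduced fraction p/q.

There are 9 edges and 7 nodes, so the maximum possible is C(7,2) = 21.
Density = 9/21 = 3/7.

3/7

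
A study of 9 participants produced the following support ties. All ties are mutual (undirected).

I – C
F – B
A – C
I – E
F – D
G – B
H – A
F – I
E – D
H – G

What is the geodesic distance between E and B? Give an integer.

One shortest route is E – I – F – B, which uses 3 edges, and at distance 2 from E we only reach {C, F}, which does not include B. So d(E,B) = 3.

3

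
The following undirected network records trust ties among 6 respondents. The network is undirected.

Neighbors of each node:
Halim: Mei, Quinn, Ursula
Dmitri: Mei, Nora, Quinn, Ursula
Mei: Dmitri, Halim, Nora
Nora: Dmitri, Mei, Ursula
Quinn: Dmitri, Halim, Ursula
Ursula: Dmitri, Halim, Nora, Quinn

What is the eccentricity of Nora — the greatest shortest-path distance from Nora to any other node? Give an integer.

Distances from Nora: Dmitri:1, Halim:2, Mei:1, Quinn:2, Ursula:1.
The largest is 2 (to Quinn and Halim), so the eccentricity of Nora is 2.

2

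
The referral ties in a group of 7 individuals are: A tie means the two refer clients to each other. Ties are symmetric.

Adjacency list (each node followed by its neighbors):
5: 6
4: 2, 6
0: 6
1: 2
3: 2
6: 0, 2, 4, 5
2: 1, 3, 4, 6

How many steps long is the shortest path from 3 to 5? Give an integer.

One shortest route is 3 – 2 – 6 – 5, which uses 3 edges, and at distance 2 from 3 we only reach {1, 4, 6}, which does not include 5. So d(3,5) = 3.

3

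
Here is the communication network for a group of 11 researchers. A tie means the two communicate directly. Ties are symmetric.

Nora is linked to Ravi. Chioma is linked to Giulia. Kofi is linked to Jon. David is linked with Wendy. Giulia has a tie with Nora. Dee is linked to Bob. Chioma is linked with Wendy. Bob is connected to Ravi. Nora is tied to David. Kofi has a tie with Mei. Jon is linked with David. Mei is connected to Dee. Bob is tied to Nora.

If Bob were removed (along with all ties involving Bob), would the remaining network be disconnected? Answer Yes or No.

No

Even without Bob, every remaining node can still reach every other (the residual graph is connected), so Bob is not a cut vertex.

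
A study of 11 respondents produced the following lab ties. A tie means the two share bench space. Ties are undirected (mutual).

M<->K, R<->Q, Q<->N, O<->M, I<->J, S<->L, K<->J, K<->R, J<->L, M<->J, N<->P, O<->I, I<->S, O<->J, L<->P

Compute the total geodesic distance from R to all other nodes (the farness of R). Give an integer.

24

Distances from R: I:3, J:2, K:1, L:3, M:2, N:2, O:3, P:3, Q:1, S:4.
Sum = 3 + 2 + 1 + 3 + 2 + 2 + 3 + 3 + 1 + 4 = 24.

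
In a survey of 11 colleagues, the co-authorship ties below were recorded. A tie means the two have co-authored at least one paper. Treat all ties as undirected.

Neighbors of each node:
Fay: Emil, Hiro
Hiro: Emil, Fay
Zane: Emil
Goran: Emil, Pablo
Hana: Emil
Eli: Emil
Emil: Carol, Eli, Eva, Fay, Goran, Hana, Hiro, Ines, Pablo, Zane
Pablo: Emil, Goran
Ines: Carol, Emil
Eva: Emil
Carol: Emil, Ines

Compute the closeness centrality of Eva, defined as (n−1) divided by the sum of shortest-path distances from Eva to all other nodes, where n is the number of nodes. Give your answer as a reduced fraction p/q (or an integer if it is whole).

Distances from Eva: Carol:2, Eli:2, Emil:1, Fay:2, Goran:2, Hana:2, Hiro:2, Ines:2, Pablo:2, Zane:2. Sum = 19.
n = 11, so closeness = 10/19.

10/19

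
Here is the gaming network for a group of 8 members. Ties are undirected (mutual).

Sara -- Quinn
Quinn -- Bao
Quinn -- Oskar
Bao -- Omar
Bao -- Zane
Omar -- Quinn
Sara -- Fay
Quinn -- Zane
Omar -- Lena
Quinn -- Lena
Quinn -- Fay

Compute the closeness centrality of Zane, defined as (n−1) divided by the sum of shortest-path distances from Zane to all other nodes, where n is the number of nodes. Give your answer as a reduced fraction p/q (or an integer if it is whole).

Distances from Zane: Bao:1, Fay:2, Lena:2, Omar:2, Oskar:2, Quinn:1, Sara:2. Sum = 12.
n = 8, so closeness = 7/12.

7/12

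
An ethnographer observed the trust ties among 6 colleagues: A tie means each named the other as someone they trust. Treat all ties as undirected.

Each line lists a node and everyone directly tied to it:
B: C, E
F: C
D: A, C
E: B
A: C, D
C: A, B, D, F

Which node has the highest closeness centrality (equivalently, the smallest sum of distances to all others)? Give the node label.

Farness (sum of distances to all others) for each node — A:9, B:8, C:6, D:9, E:12, F:10.
The smallest farness is 6, for C, so C has the highest closeness.

C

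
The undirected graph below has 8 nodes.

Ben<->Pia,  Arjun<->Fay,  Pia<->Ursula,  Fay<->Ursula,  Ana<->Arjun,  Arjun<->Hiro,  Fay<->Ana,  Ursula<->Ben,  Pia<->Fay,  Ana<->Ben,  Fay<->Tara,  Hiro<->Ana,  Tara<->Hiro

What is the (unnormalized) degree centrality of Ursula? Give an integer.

Ursula is directly tied to Ben, Fay, and Pia. That is 3 neighbors, so the degree of Ursula is 3.

3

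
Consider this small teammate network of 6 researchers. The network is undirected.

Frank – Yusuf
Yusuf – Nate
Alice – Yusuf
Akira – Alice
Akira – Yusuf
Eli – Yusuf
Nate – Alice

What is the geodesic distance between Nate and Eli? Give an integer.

2

One shortest route is Nate – Yusuf – Eli, which uses 2 edges, and Nate and Eli are not directly tied, so nothing shorter exists. So d(Nate,Eli) = 2.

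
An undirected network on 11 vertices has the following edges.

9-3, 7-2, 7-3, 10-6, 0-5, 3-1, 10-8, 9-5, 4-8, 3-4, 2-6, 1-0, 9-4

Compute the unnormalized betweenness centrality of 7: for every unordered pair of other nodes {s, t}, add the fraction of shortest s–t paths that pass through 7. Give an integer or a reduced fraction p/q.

10

Pairs whose geodesics pass through 7 — 4–2: 1; 9–2: 1; 9–6: 1/2; 5–2: 1; 5–6: 1/2; 0–2: 1; 0–6: 1; 1–2: 1; 1–6: 1; 3–2: 1; 3–6: 1.
All other pairs contribute 0.
Summing the contributions gives betweenness(7) = 10.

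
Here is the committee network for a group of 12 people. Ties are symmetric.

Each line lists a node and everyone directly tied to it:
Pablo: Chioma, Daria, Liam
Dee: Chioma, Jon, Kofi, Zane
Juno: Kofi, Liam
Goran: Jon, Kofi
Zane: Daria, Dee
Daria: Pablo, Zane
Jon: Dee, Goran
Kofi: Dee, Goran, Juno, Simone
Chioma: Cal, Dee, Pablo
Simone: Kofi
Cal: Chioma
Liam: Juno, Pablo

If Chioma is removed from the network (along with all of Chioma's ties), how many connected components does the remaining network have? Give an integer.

Without Chioma, the remaining ties split the others into: {Daria, Dee, Goran, Jon, Juno, Kofi, Liam, Pablo, Simone, Zane}; {Cal}.
That's 2 separate components.

2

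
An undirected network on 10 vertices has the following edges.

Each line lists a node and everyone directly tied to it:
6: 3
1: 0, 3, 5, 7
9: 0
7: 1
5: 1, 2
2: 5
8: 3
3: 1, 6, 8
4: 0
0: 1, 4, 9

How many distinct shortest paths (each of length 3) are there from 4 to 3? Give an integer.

1

The shortest distance is 3, and the only length-3 path is 4–0–1–3. So there is exactly 1 shortest path.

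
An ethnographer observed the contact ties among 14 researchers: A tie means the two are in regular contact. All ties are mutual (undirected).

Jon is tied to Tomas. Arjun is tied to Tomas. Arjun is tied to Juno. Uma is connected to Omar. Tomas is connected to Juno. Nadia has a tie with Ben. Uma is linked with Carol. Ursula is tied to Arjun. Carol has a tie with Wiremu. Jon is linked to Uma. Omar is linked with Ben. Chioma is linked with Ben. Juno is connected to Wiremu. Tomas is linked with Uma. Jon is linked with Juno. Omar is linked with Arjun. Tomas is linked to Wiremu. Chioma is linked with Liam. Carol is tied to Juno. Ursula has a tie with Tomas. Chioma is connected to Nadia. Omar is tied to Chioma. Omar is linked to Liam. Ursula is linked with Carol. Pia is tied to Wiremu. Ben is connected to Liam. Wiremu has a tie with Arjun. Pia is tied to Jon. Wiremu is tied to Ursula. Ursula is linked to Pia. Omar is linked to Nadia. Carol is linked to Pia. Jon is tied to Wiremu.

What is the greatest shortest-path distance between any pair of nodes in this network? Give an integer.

Eccentricity of each node (its greatest distance to any other): Arjun:2, Ben:4, Carol:3, Chioma:4, Jon:3, Juno:3, Liam:4, Nadia:4, Omar:3, Pia:4, Tomas:3, Uma:2, Ursula:3, Wiremu:3.
The maximum eccentricity is 4, realized for instance by the pair Ben–Pia via Ben – Omar – Uma – Carol – Pia. So the diameter is 4.

4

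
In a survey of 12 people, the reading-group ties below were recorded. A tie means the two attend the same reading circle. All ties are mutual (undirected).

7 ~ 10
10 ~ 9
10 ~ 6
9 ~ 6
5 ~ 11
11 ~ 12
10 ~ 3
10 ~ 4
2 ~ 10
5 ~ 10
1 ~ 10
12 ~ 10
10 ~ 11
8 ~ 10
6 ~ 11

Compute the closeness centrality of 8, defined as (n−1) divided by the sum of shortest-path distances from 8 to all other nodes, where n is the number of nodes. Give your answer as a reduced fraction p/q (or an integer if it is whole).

Distances from 8: 1:2, 2:2, 3:2, 4:2, 5:2, 6:2, 7:2, 9:2, 10:1, 11:2, 12:2. Sum = 21.
n = 12, so closeness = 11/21.

11/21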